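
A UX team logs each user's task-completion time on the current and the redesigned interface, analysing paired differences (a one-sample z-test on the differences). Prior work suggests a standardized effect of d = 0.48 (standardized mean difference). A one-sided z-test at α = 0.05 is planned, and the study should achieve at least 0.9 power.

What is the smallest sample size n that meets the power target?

n = 38

For power 0.9 need Φ(δ − z_{0.05}) = 0.9, so δ = z_{0.05} + z_{0.10} = 1.645 + 1.282 = 2.926.
δ = d·√n ⇒ n = (δ/d)² = (2.926 / 0.48)² = 37.17.
Round up to the next whole unit.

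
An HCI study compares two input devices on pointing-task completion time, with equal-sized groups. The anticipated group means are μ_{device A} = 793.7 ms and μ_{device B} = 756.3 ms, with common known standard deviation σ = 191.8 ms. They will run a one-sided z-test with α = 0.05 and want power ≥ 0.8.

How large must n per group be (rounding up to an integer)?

Standardized effect: d = |μ_{device A} − μ_{device B}| / σ = |793.7 − 756.3| / 191.8 = 0.1950
Set Φ(δ − 1.645) = 0.8; then δ − 1.645 = Φ⁻¹(0.8) = 0.842, giving δ = 2.486.
δ = d·√(n/2) ⇒ n = 2(δ/d)² = 2 × (2.486 / 0.1950)² = 325.20.
Rounding up, n = 326 per group.

n = 326 per group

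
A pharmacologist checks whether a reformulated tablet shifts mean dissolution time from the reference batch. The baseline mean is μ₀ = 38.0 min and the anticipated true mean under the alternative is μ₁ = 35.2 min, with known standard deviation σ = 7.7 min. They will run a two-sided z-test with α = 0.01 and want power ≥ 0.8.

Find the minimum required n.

n = 89

Standardized effect: d = |μ₁ − μ₀| / σ = |35.2 − 38.0| / 7.7 = 0.3636
Set Φ(δ − 2.576) = 0.8; then δ − 2.576 = Φ⁻¹(0.8) = 0.842, giving δ = 3.417.
(Ignoring the negligible lower-tail rejection probability gives the usual closed-form inversion.)
δ = d·√n ⇒ n = (δ/d)² = (3.417 / 0.3636)² = 88.32.
Round up to the next whole unit.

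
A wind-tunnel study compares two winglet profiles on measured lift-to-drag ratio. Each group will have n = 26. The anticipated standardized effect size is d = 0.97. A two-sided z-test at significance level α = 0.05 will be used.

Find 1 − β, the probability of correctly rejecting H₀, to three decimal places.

Noncentrality parameter: λ = d·√(n/2) = 0.97 × √(26/2) = 3.4974
Critical value for a two-sided test at α = 0.05: z_{α/2} = 1.960.
Power = Φ(λ − 1.960) + Φ(−λ − 1.960) = Φ(1.537) + Φ(-5.457) = 0.9379 + 0.0000 = 0.9379.

Power ≈ 0.938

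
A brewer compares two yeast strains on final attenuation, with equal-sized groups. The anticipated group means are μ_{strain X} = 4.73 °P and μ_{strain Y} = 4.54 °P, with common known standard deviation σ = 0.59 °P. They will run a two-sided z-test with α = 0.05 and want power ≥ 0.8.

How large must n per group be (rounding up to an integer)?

n = 152 per group

Standardized effect: d = |μ_{strain X} − μ_{strain Y}| / σ = |4.73 − 4.54| / 0.59 = 0.3220
For power 0.8 need Φ(δ − z_{0.025}) = 0.8, so δ = z_{0.025} + z_{0.20} = 1.960 + 0.842 = 2.802.
(Ignoring the negligible lower-tail rejection probability gives the usual closed-form inversion.)
δ = d·√(n/2) ⇒ n = 2(δ/d)² = 2 × (2.802 / 0.3220)² = 151.37.
Round up to the next whole unit.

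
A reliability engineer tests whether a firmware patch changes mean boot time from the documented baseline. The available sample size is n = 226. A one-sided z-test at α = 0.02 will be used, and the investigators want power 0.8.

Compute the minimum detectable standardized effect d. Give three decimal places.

Required noncentrality: δ = z_{0.02} + z_{0.20} = 2.054 + 0.842 = 2.895.
δ = d·√n ⇒ d = δ/√n = 2.895/√226 = 0.1926.

d ≈ 0.193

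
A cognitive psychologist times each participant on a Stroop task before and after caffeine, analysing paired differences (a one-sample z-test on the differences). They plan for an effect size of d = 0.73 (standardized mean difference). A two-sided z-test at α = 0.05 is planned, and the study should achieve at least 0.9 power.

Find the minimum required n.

n = 20

For power 0.9 need Φ(δ − z_{0.025}) = 0.9, so δ = z_{0.025} + z_{0.10} = 1.960 + 1.282 = 3.242.
(Ignoring the negligible lower-tail rejection probability gives the usual closed-form inversion.)
δ = d·√n ⇒ n = (δ/d)² = (3.242 / 0.73)² = 19.72.
Rounding up, n = 20.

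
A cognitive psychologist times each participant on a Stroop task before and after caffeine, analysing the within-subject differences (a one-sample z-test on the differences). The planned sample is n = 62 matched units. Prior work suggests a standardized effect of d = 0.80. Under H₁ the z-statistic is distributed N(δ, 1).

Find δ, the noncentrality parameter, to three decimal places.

δ = d·√n = 0.80 × √62 = 6.2992

δ ≈ 6.299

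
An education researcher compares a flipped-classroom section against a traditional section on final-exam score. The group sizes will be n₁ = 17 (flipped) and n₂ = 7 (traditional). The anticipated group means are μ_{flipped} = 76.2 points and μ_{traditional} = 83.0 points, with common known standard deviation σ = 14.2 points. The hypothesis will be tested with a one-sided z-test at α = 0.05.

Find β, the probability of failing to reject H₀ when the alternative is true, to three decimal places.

Standardized effect: d = |μ_{flipped} − μ_{traditional}| / σ = |76.2 − 83.0| / 14.2 = 0.4789
Noncentrality parameter: δ = d / √(1/n₁ + 1/n₂) = 0.4789 / √(1/17 + 1/7) = 1.0663
One-sided α = 0.05 → critical value z_{0.05} = 1.645.
Power = Φ(δ − 1.645) = Φ(-0.579) = 0.2815.
Type II error: β = 1 − power = 1 − 0.2815 = 0.7185.

β ≈ 0.719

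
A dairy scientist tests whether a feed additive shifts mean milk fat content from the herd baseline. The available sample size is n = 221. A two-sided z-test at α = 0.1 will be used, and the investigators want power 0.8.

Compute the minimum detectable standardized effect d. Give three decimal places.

Required noncentrality: δ = z_{0.05} + z_{0.20} = 1.645 + 0.842 = 2.486.
(The second rejection-region term Φ(−δ − z_{α/2}) is negligible and dropped.)
δ = d·√n ⇒ d = δ/√n = 2.486/√221 = 0.1673.

d ≈ 0.167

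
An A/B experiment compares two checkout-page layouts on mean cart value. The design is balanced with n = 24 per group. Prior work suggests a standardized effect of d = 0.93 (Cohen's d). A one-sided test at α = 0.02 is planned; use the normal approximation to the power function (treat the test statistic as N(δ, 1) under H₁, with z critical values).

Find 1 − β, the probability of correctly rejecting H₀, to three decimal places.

Power ≈ 0.879

Noncentrality parameter: δ = d·√(n/2) = 0.93 × √(24/2) = 3.2216
Critical value for a one-sided test at α = 0.02: z_α = 2.054.
Power = P(Z > 2.054 − δ) = Φ(1.168) = 0.8786.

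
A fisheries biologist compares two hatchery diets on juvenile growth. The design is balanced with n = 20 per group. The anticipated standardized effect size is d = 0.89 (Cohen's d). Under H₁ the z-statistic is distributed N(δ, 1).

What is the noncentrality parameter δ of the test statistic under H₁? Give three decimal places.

δ ≈ 2.814

δ = d·√(n/2) = 0.89 × √(20/2) = 2.8144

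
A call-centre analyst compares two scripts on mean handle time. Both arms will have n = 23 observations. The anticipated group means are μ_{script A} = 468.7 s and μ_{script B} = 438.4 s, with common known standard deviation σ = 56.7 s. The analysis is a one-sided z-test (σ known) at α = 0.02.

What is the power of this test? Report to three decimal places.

Power ≈ 0.405

Standardized effect: d = |μ_{script A} − μ_{script B}| / σ = |468.7 − 438.4| / 56.7 = 0.5344
Noncentrality parameter: δ = d·√(n/2) = 0.5344 × √(23/2) = 1.8122
Critical value for a one-sided test at α = 0.02: z_α = 2.054.
Power = P(Z > 2.054 − δ) = Φ(-0.242) = 0.4046.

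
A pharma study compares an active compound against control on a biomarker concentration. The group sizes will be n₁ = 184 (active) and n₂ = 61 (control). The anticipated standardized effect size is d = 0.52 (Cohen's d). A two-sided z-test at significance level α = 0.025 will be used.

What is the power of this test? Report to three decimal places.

Power ≈ 0.899

Noncentrality parameter: δ = d / √(1/n₁ + 1/n₂) = 0.52 / √(1/184 + 1/61) = 3.5196
Critical value for a two-sided test at α = 0.025: z_{α/2} = 2.241.
Power = Φ(δ − 2.241) + Φ(−δ − 2.241) = Φ(1.278) + Φ(-5.761) = 0.8994 + 0.0000 = 0.8994.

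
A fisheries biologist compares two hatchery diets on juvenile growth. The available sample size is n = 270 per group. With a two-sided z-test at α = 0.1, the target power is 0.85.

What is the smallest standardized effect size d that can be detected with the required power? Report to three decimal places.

d ≈ 0.231

Required noncentrality: δ = z_{0.05} + z_{0.15} = 1.645 + 1.036 = 2.681.
(The second rejection-region term Φ(−δ − z_{α/2}) is negligible and dropped.)
δ = d·√(n/2) ⇒ d = δ/√(n/2) = 2.681/√(270/2) = 0.2308.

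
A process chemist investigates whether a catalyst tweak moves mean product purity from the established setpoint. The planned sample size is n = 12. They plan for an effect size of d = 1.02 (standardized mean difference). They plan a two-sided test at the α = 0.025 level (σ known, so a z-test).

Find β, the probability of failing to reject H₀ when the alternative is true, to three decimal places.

Noncentrality parameter: δ = d·√n = 1.02 × √12 = 3.5334
Two-sided α = 0.025 → critical value z_{0.0125} = 2.241.
Power = Φ(δ − 2.241) + Φ(−δ − 2.241) = Φ(1.292) + Φ(-5.775) = 0.9018 + 0.0000 = 0.9018.
Type II error: β = 1 − power = 1 − 0.9018 = 0.0982.

β ≈ 0.098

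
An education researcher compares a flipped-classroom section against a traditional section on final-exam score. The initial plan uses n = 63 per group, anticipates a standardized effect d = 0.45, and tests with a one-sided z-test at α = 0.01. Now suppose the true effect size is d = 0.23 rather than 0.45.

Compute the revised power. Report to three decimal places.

Power ≈ 0.150

With d = 0.23: δ = d·√(n/2) = 0.23 × √(63/2) = 1.2909. Critical value z_{0.01} = 2.326.
Revised power = P(Z > 2.326 − δ) = Φ(-1.035) = 0.1502.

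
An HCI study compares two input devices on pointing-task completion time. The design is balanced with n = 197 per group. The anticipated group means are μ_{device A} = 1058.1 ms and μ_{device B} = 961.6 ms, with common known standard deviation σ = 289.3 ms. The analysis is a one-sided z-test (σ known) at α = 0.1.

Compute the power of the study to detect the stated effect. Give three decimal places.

Power ≈ 0.979

Standardized effect: d = |μ_{device A} − μ_{device B}| / σ = |1058.1 − 961.6| / 289.3 = 0.3336
Noncentrality parameter: δ = d·√(n/2) = 0.3336 × √(197/2) = 3.3105
One-sided α = 0.1 → critical value z_{0.1} = 1.282.
Power = Φ(δ − 1.282) = Φ(2.029) = 0.9788.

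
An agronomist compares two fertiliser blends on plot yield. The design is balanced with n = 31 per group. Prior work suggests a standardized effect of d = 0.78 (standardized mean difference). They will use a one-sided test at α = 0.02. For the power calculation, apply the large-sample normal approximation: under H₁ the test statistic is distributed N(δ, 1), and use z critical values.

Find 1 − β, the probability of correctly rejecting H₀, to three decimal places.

Noncentrality parameter: δ = d·√(n/2) = 0.78 × √(31/2) = 3.0709
One-sided α = 0.02 → critical value z_{0.02} = 2.054.
Power = P(Z > 2.054 − δ) = Φ(1.017) = 0.8455.

Power ≈ 0.845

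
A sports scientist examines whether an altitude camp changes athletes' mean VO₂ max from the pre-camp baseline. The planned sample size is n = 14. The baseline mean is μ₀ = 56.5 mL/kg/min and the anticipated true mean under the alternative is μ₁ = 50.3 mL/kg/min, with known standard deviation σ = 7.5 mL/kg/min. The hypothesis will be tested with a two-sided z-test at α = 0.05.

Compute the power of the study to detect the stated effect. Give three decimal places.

Standardized effect: d = |μ₁ − μ₀| / σ = |50.3 − 56.5| / 7.5 = 0.8267
Noncentrality parameter: δ = d·√n = 0.8267 × √14 = 3.0931
Critical value for a two-sided test at α = 0.05: z_{α/2} = 1.960.
Power = Φ(δ − 1.960) + Φ(−δ − 1.960) = Φ(1.133) + Φ(-5.053) = 0.8714 + 0.0000 = 0.8714.

Power ≈ 0.871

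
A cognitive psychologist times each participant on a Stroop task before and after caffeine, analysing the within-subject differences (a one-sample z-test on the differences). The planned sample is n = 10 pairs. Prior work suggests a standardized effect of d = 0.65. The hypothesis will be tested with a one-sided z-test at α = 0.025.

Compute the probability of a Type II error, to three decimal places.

β ≈ 0.462

Noncentrality parameter: δ = d·√n = 0.65 × √10 = 2.0555
One-sided α = 0.025 → critical value z_{0.025} = 1.960.
Power = P(Z > 1.960 − δ) = Φ(0.096) = 0.5380.
Type II error: β = 1 − power = 1 − 0.5380 = 0.4620.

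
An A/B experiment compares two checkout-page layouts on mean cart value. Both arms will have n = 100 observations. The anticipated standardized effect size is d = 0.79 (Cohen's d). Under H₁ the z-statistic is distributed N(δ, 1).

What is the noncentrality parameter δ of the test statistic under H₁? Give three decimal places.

δ = d·√(n/2) = 0.79 × √(100/2) = 5.5861

δ ≈ 5.586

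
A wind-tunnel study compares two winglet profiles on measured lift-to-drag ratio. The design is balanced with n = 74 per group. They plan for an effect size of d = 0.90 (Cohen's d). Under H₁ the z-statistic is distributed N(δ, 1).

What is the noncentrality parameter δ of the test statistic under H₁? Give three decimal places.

The noncentrality parameter scales effect size by the design's sample-size factor: δ = d·√(n/2) = 0.90 × √(74/2) = 5.4745

δ ≈ 5.474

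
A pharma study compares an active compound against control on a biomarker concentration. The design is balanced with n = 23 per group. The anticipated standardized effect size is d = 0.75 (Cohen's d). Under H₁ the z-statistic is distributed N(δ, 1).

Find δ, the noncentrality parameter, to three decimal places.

δ ≈ 2.543

The noncentrality parameter scales effect size by the design's sample-size factor: δ = d·√(n/2) = 0.75 × √(23/2) = 2.5434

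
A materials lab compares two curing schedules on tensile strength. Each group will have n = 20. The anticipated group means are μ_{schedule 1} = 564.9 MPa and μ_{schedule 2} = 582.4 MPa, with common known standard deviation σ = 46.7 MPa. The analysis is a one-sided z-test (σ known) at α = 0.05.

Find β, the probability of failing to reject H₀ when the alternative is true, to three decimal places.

Standardized effect: d = |μ_{schedule 1} − μ_{schedule 2}| / σ = |564.9 − 582.4| / 46.7 = 0.3747
Noncentrality parameter: δ = d·√(n/2) = 0.3747 × √(20/2) = 1.1850
One-sided α = 0.05 → critical value z_{0.05} = 1.645.
Power = P(Z > 1.645 − δ) = Φ(-0.460) = 0.3228.
Type II error: β = 1 − power = 1 − 0.3228 = 0.6772.

β ≈ 0.677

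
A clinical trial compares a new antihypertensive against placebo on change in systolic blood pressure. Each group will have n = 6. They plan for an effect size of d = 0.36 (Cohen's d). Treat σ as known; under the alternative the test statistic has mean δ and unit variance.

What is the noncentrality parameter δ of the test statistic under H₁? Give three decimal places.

The noncentrality parameter scales effect size by the design's sample-size factor: δ = d·√(n/2) = 0.36 × √(6/2) = 0.6235

δ ≈ 0.624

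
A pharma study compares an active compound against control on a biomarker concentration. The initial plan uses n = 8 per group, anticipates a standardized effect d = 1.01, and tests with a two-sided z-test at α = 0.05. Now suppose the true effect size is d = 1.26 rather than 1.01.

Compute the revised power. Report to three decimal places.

Power ≈ 0.712

With d = 1.26: δ = d·√(n/2) = 1.26 × √(8/2) = 2.5200. Critical value z_{0.025} = 1.960.
Revised power = Φ(δ − 1.960) + Φ(−δ − 1.960) = Φ(0.560) + Φ(-4.480) = 0.7123 + 0.0000 = 0.7123.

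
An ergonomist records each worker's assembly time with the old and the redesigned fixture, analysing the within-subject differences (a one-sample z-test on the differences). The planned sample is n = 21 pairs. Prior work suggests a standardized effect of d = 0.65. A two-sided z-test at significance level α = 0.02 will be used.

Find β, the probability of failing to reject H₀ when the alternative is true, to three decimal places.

β ≈ 0.257

Noncentrality parameter: δ = d·√n = 0.65 × √21 = 2.9787
Two-sided α = 0.02 → critical value z_{0.01} = 2.326.
Power = Φ(δ − 2.326) + Φ(−δ − 2.326) = Φ(0.652) + Φ(-5.305) = 0.7429 + 0.0000 = 0.7429.
Type II error: β = 1 − power = 1 − 0.7429 = 0.2571.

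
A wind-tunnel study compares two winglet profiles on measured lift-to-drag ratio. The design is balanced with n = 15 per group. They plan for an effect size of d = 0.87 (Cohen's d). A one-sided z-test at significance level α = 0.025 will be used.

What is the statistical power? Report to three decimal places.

Noncentrality parameter: δ = d·√(n/2) = 0.87 × √(15/2) = 2.3826
One-sided α = 0.025 → critical value z_{0.025} = 1.960.
Power = Φ(δ − 1.960) = Φ(0.423) = 0.6637.

Power ≈ 0.664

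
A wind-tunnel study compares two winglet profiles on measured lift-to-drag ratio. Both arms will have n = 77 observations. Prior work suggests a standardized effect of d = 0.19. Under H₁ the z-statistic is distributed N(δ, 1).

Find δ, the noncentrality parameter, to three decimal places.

δ ≈ 1.179

The noncentrality parameter scales effect size by the design's sample-size factor: δ = d·√(n/2) = 0.19 × √(77/2) = 1.1789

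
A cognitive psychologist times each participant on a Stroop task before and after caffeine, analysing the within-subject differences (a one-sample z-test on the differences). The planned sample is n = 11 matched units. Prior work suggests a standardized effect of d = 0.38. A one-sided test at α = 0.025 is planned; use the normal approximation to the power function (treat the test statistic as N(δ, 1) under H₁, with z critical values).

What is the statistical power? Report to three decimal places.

Power ≈ 0.242

Noncentrality parameter: δ = d·√n = 0.38 × √11 = 1.2603
One-sided α = 0.025 → critical value z_{0.025} = 1.960.
Power = Φ(δ − 1.960) = Φ(-0.700) = 0.2421.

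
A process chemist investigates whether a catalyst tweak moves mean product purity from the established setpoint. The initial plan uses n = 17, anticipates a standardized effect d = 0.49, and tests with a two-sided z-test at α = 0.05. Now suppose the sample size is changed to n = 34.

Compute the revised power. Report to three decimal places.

With n = 34: δ = d·√n = 0.49 × √34 = 2.8572. Critical value z_{0.025} = 1.960.
Revised power = Φ(δ − 1.960) + Φ(−δ − 1.960) = Φ(0.897) + Φ(-4.817) = 0.8152 + 0.0000 = 0.8152.

Power ≈ 0.815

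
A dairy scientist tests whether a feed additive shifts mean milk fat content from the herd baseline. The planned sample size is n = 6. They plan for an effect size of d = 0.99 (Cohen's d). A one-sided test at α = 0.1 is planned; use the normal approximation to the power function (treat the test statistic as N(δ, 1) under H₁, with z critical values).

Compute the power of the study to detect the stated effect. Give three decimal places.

Noncentrality parameter: δ = d·√n = 0.99 × √6 = 2.4250
One-sided α = 0.1 → critical value z_{0.1} = 1.282.
Power = P(Z > 1.282 − δ) = Φ(1.143) = 0.8736.

Power ≈ 0.874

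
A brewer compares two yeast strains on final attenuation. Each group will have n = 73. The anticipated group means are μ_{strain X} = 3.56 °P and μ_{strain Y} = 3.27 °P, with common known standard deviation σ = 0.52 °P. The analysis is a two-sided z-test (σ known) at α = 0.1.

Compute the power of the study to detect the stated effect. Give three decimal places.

Standardized effect: d = |μ_{strain X} − μ_{strain Y}| / σ = |3.56 − 3.27| / 0.52 = 0.5577
Noncentrality parameter: δ = d·√(n/2) = 0.5577 × √(73/2) = 3.3693
Critical value for a two-sided test at α = 0.1: z_{α/2} = 1.645.
Power = Φ(δ − 1.645) + Φ(−δ − 1.645) = Φ(1.724) + Φ(-5.014) = 0.9577 + 0.0000 = 0.9577.

Power ≈ 0.958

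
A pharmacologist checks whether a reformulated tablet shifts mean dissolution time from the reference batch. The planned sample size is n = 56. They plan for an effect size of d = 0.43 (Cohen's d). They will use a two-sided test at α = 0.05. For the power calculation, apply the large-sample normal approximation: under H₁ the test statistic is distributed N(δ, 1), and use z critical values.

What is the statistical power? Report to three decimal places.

Noncentrality parameter: λ = d·√n = 0.43 × √56 = 3.2178
Two-sided α = 0.05 → critical value z_{0.025} = 1.960.
Power = Φ(λ − 1.960) + Φ(−λ − 1.960) = Φ(1.258) + Φ(-5.178) = 0.8958 + 0.0000 = 0.8958.

Power ≈ 0.896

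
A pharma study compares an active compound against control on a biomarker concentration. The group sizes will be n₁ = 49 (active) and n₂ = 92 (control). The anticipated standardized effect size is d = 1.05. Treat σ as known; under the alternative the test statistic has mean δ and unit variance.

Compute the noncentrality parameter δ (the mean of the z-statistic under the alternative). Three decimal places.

The noncentrality parameter scales effect size by the design's sample-size factor: δ = d / √(1/n₁ + 1/n₂) = 1.05 / √(1/49 + 1/92) = 5.9371

δ ≈ 5.937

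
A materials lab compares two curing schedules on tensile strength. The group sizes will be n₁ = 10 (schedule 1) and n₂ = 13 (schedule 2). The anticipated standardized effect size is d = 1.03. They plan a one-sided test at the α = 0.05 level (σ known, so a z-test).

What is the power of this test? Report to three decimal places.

Noncentrality parameter: δ = d / √(1/n₁ + 1/n₂) = 1.03 / √(1/10 + 1/13) = 2.4488
Critical value for a one-sided test at α = 0.05: z_α = 1.645.
Power = P(Z > 1.645 − δ) = Φ(0.804) = 0.7893.

Power ≈ 0.789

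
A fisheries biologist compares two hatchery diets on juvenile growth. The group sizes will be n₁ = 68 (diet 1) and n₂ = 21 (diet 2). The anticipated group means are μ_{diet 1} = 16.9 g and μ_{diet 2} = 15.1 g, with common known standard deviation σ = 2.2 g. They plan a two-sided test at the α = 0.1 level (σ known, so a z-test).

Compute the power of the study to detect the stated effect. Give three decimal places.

Standardized effect: d = |μ_{diet 1} − μ_{diet 2}| / σ = |16.9 − 15.1| / 2.2 = 0.8182
Noncentrality parameter: δ = d / √(1/n₁ + 1/n₂) = 0.8182 / √(1/68 + 1/21) = 3.2773
Critical value for a two-sided test at α = 0.1: z_{α/2} = 1.645.
Power = Φ(δ − 1.645) + Φ(−δ − 1.645) = Φ(1.632) + Φ(-4.922) = 0.9487 + 0.0000 = 0.9487.

Power ≈ 0.949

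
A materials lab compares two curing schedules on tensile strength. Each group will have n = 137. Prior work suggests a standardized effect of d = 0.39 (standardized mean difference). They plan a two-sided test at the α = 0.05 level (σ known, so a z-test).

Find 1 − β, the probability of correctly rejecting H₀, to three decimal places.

Noncentrality parameter: λ = d·√(n/2) = 0.39 × √(137/2) = 3.2278
Critical value for a two-sided test at α = 0.05: z_{α/2} = 1.960.
Power = Φ(λ − 1.960) + Φ(−λ − 1.960) = Φ(1.268) + Φ(-5.188) = 0.8976 + 0.0000 = 0.8976.

Power ≈ 0.898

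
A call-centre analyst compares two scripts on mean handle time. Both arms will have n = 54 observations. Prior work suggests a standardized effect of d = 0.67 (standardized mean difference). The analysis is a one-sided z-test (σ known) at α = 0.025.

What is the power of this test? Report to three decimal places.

Noncentrality parameter: δ = d·√(n/2) = 0.67 × √(54/2) = 3.4814
One-sided α = 0.025 → critical value z_{0.025} = 1.960.
Power = Φ(δ − 1.960) = Φ(1.521) = 0.9359.

Power ≈ 0.936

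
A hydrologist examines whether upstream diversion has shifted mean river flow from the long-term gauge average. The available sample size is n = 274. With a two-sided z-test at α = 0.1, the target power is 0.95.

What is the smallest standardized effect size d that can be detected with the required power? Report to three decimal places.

Required noncentrality: δ = z_{0.05} + z_{0.05} = 1.645 + 1.645 = 3.290.
(Lower-tail contribution to power is negligible for δ > 0.)
δ = d·√n ⇒ d = δ/√n = 3.290/√274 = 0.1987.

d ≈ 0.199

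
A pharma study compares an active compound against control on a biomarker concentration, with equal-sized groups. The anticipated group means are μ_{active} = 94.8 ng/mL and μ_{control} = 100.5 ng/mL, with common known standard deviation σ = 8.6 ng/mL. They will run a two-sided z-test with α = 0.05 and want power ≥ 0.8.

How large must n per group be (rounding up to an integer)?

n = 36 per group

Standardized effect: d = |μ_{active} − μ_{control}| / σ = |94.8 − 100.5| / 8.6 = 0.6628
Set Φ(δ − 1.960) = 0.8; then δ − 1.960 = Φ⁻¹(0.8) = 0.842, giving δ = 2.802.
(The Φ(−δ − z_{α/2}) term is vanishingly small for δ > 0 and is dropped in the standard sample-size formula.)
δ = d·√(n/2) ⇒ n = 2(δ/d)² = 2 × (2.802 / 0.6628)² = 35.73.
Round up to the next whole unit.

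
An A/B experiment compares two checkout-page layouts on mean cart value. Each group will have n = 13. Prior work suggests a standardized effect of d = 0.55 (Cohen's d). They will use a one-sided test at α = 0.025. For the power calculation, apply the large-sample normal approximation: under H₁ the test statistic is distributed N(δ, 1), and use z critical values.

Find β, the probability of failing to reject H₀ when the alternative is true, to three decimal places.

Noncentrality parameter: δ = d·√(n/2) = 0.55 × √(13/2) = 1.4022
Critical value for a one-sided test at α = 0.025: z_α = 1.960.
Power = P(Z > 1.960 − δ) = Φ(-0.558) = 0.2885.
Type II error: β = 1 − power = 1 − 0.2885 = 0.7115.

β ≈ 0.711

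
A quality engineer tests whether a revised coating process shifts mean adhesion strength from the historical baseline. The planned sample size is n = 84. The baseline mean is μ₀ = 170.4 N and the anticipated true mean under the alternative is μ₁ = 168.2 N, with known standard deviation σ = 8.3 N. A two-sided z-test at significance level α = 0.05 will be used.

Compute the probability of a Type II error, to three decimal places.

β ≈ 0.319

Standardized effect: d = |μ₁ − μ₀| / σ = |168.2 − 170.4| / 8.3 = 0.2651
Noncentrality parameter: δ = d·√n = 0.2651 × √84 = 2.4293
Critical value for a two-sided test at α = 0.05: z_{α/2} = 1.960.
Power = Φ(δ − 1.960) + Φ(−δ − 1.960) = Φ(0.469) + Φ(-4.389) = 0.6806 + 0.0000 = 0.6806.
Type II error: β = 1 − power = 1 − 0.6806 = 0.3194.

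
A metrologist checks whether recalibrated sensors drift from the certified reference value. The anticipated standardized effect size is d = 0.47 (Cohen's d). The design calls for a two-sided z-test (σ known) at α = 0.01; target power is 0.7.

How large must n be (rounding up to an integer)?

n = 44

Set Φ(δ − 2.576) = 0.7; then δ − 2.576 = Φ⁻¹(0.7) = 0.524, giving δ = 3.100.
(The Φ(−δ − z_{α/2}) term is vanishingly small for δ > 0 and is dropped in the standard sample-size formula.)
δ = d·√n ⇒ n = (δ/d)² = (3.100 / 0.47)² = 43.51.
Rounding up, n = 44.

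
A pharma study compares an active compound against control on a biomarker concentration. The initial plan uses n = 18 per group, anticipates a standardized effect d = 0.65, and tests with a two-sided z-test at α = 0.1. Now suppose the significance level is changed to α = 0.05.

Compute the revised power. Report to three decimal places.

δ = d·√(n/2) = 0.65 × √(18/2) = 1.9500 (unchanged). New critical value: z_{0.025} = 1.960.
Revised power = Φ(δ − 1.960) + Φ(−δ − 1.960) = Φ(-0.010) + Φ(-3.910) = 0.4960 + 0.0000 = 0.4961.

Power ≈ 0.496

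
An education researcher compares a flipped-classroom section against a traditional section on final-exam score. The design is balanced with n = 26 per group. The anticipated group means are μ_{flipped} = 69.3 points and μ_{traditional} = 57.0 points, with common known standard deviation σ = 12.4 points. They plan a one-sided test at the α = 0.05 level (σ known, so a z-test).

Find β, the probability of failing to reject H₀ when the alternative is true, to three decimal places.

Standardized effect: d = |μ_{flipped} − μ_{traditional}| / σ = |69.3 − 57.0| / 12.4 = 0.9919
Noncentrality parameter: δ = d·√(n/2) = 0.9919 × √(26/2) = 3.5765
One-sided α = 0.05 → critical value z_{0.05} = 1.645.
Power = P(Z > 1.645 − δ) = Φ(1.932) = 0.9733.
Type II error: β = 1 − power = 1 − 0.9733 = 0.0267.

β ≈ 0.027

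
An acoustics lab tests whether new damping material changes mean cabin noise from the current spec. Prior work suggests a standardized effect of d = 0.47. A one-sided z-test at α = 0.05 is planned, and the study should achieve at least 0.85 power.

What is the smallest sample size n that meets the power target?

n = 33

Set Φ(δ − 1.645) = 0.85; then δ − 1.645 = Φ⁻¹(0.85) = 1.036, giving δ = 2.681.
δ = d·√n ⇒ n = (δ/d)² = (2.681 / 0.47)² = 32.55.
Round up to the next whole unit.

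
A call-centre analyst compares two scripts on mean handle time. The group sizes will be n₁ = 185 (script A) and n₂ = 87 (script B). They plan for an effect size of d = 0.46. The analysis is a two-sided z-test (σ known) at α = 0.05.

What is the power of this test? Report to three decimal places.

Noncentrality parameter: δ = d / √(1/n₁ + 1/n₂) = 0.46 / √(1/185 + 1/87) = 3.5385
Two-sided α = 0.05 → critical value z_{0.025} = 1.960.
Power = Φ(δ − 1.960) + Φ(−δ − 1.960) = Φ(1.579) + Φ(-5.498) = 0.9428 + 0.0000 = 0.9428.

Power ≈ 0.943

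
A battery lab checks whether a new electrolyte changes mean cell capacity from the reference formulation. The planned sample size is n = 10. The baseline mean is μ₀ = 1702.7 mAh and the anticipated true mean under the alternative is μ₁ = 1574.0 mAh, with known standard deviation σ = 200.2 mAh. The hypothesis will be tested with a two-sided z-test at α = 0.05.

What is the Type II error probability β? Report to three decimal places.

Standardized effect: d = |μ₁ − μ₀| / σ = |1574.0 − 1702.7| / 200.2 = 0.6429
Noncentrality parameter: δ = d·√n = 0.6429 × √10 = 2.0329
Two-sided α = 0.05 → critical value z_{0.025} = 1.960.
Power = Φ(δ − 1.960) + Φ(−δ − 1.960) = Φ(0.073) + Φ(-3.993) = 0.5291 + 0.0000 = 0.5291.
Type II error: β = 1 − power = 1 − 0.5291 = 0.4709.

β ≈ 0.471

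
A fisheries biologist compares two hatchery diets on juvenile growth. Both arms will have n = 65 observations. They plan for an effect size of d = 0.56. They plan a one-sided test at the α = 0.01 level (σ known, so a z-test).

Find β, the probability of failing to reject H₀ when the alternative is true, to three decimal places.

Noncentrality parameter: δ = d·√(n/2) = 0.56 × √(65/2) = 3.1925
Critical value for a one-sided test at α = 0.01: z_α = 2.326.
Power = Φ(δ − 2.326) = Φ(0.866) = 0.8068.
Type II error: β = 1 − power = 1 − 0.8068 = 0.1932.

β ≈ 0.193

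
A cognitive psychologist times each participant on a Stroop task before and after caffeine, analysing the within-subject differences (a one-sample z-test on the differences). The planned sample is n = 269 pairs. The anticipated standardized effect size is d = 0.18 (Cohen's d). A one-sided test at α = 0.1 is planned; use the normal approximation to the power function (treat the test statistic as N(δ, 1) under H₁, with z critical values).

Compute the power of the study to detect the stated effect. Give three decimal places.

Noncentrality parameter: δ = d·√n = 0.18 × √269 = 2.9522
Critical value for a one-sided test at α = 0.1: z_α = 1.282.
Power = Φ(δ − 1.282) = Φ(1.671) = 0.9526.

Power ≈ 0.953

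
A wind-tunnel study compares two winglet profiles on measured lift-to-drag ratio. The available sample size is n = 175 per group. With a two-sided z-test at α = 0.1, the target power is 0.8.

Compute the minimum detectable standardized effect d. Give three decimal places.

Need Φ(δ − 1.645) = 0.8, so δ = 1.645 + 0.842 = 2.486.
(Lower-tail contribution to power is negligible for δ > 0.)
δ = d·√(n/2) ⇒ d = δ/√(n/2) = 2.486/√(175/2) = 0.2658.

d ≈ 0.266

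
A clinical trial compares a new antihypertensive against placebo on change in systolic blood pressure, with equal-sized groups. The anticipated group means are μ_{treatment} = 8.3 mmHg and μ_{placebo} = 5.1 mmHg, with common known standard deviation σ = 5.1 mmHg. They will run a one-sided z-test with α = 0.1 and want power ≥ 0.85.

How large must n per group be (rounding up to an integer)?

n = 28 per group

Standardized effect: d = |μ_{treatment} − μ_{placebo}| / σ = |8.3 − 5.1| / 5.1 = 0.6275
For power 0.85 need Φ(δ − z_{0.1}) = 0.85, so δ = z_{0.1} + z_{0.15} = 1.282 + 1.036 = 2.318.
δ = d·√(n/2) ⇒ n = 2(δ/d)² = 2 × (2.318 / 0.6275)² = 27.30.
Round up to the next whole unit.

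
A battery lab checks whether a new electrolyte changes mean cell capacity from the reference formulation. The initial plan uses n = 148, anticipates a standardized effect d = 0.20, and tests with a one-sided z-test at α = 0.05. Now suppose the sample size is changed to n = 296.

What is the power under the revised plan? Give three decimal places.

Power ≈ 0.964

With n = 296: δ = d·√n = 0.20 × √296 = 3.4409. Critical value z_{0.05} = 1.645.
Revised power = P(Z > 1.645 − δ) = Φ(1.796) = 0.9638.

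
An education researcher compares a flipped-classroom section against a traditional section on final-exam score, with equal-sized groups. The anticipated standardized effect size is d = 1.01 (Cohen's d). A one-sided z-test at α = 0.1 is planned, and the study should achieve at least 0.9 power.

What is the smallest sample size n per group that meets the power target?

n = 13 per group

Set Φ(δ − 1.282) = 0.9; then δ − 1.282 = Φ⁻¹(0.9) = 1.282, giving δ = 2.563.
δ = d·√(n/2) ⇒ n = 2(δ/d)² = 2 × (2.563 / 1.01)² = 12.88.
Rounding up, n = 13 per group.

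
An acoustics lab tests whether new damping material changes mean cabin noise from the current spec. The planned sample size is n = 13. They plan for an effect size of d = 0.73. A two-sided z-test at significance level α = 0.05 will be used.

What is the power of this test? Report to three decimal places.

Power ≈ 0.749

Noncentrality parameter: λ = d·√n = 0.73 × √13 = 2.6321
Two-sided α = 0.05 → critical value z_{0.025} = 1.960.
Power = Φ(λ − 1.960) + Φ(−λ − 1.960) = Φ(0.672) + Φ(-4.592) = 0.7492 + 0.0000 = 0.7492.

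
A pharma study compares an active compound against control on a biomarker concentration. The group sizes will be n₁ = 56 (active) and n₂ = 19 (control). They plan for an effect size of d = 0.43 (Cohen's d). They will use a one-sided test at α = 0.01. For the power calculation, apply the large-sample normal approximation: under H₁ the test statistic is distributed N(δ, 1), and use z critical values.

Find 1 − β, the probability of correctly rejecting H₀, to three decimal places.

Power ≈ 0.240

Noncentrality parameter: δ = d / √(1/n₁ + 1/n₂) = 0.43 / √(1/56 + 1/19) = 1.6196
Critical value for a one-sided test at α = 0.01: z_α = 2.326.
Power = Φ(δ − 2.326) = Φ(-0.707) = 0.2399.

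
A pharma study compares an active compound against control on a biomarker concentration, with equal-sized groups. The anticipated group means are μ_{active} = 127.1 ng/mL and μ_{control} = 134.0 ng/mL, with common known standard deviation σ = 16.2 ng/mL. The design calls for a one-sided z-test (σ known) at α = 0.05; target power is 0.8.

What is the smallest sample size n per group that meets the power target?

n = 69 per group

Standardized effect: d = |μ_{active} − μ_{control}| / σ = |127.1 − 134.0| / 16.2 = 0.4259
For power 0.8 need Φ(δ − z_{0.05}) = 0.8, so δ = z_{0.05} + z_{0.20} = 1.645 + 0.842 = 2.486.
δ = d·√(n/2) ⇒ n = 2(δ/d)² = 2 × (2.486 / 0.4259)² = 68.16.
Round up to the next whole unit.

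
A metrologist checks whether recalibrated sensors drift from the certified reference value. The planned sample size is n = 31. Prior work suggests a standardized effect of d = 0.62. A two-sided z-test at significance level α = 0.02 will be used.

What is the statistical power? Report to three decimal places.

Noncentrality parameter: δ = d·√n = 0.62 × √31 = 3.4520
Critical value for a two-sided test at α = 0.02: z_{α/2} = 2.326.
Power = Φ(δ − 2.326) + Φ(−δ − 2.326) = Φ(1.126) + Φ(-5.778) = 0.8698 + 0.0000 = 0.8698.

Power ≈ 0.870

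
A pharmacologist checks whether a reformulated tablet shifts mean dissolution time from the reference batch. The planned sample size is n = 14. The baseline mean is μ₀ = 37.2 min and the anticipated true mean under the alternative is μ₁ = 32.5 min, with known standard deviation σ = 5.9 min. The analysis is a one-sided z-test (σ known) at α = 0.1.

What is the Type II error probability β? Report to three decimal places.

Standardized effect: d = |μ₁ − μ₀| / σ = |32.5 − 37.2| / 5.9 = 0.7966
Noncentrality parameter: δ = d·√n = 0.7966 × √14 = 2.9806
Critical value for a one-sided test at α = 0.1: z_α = 1.282.
Power = P(Z > 1.282 − δ) = Φ(1.699) = 0.9553.
Type II error: β = 1 − power = 1 − 0.9553 = 0.0447.

β ≈ 0.045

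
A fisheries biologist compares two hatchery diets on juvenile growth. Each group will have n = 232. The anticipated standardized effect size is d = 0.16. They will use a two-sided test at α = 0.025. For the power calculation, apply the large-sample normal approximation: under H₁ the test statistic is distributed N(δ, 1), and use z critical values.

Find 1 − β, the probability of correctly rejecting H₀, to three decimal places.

Noncentrality parameter: δ = d·√(n/2) = 0.16 × √(232/2) = 1.7233
Critical value for a two-sided test at α = 0.025: z_{α/2} = 2.241.
Power = Φ(δ − 2.241) + Φ(−δ − 2.241) = Φ(-0.518) + Φ(-3.965) = 0.3022 + 0.0000 = 0.3022.

Power ≈ 0.302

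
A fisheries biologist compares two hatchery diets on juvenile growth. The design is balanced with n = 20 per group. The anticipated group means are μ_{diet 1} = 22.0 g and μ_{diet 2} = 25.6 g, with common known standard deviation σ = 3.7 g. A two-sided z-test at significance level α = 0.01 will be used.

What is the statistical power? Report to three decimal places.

Standardized effect: d = |μ_{diet 1} − μ_{diet 2}| / σ = |22.0 − 25.6| / 3.7 = 0.9730
Noncentrality parameter: δ = d·√(n/2) = 0.9730 × √(20/2) = 3.0768
Critical value for a two-sided test at α = 0.01: z_{α/2} = 2.576.
Power = Φ(δ − 2.576) + Φ(−δ − 2.576) = Φ(0.501) + Φ(-5.653) = 0.6918 + 0.0000 = 0.6918.

Power ≈ 0.692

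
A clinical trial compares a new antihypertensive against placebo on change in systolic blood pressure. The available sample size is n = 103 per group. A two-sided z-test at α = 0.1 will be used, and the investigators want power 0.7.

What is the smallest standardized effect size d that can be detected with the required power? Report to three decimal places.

Need Φ(δ − 1.645) = 0.7, so δ = 1.645 + 0.524 = 2.169.
(The second rejection-region term Φ(−δ − z_{α/2}) is negligible and dropped.)
δ = d·√(n/2) ⇒ d = δ/√(n/2) = 2.169/√(103/2) = 0.3023.

d ≈ 0.302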